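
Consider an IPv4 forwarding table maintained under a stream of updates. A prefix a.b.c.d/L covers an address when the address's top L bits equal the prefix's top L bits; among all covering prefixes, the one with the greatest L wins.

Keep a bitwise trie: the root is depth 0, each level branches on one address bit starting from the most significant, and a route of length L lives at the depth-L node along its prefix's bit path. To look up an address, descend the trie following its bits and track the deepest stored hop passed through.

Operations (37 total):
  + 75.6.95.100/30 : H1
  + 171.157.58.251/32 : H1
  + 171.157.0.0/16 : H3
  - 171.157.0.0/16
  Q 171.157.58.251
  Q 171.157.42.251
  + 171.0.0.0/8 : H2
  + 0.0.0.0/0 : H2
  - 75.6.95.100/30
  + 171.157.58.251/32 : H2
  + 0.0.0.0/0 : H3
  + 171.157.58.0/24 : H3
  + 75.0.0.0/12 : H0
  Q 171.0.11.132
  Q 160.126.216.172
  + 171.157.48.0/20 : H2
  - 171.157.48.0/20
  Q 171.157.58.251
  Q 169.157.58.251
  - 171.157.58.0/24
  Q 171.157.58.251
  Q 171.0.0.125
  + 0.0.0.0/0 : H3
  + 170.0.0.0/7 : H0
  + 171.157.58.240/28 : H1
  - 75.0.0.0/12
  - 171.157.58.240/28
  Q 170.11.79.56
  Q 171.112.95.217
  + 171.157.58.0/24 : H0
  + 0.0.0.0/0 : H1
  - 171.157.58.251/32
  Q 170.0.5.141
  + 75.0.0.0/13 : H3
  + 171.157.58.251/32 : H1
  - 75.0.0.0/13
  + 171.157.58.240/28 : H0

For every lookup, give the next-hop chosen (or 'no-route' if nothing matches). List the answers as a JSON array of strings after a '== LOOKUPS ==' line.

Process each operation:
  + 75.6.95.100/30 (H1) depth=30
  + 171.157.58.251/32 (H1) depth=32
  + 171.157.0.0/16 (H3) depth=16
  - 171.157.0.0/16 clear@16
  lookup 171.157.58.251: bits 10101011100111010011101011111011 walk d0:-→d1:-→d2:-→d3:-→d4:-→d5:-→d6:-→d7:-→d8:-→d9:-→d10:-→d11:-→d12:-→d13:-→d14:-→d15:-→d16:-→d17:-→d18:-→d19:-→d20:-→d21:-→d22:-→d23:-→d24:-→d25:-→d26:-→d27:-→d28:-→d29:-→d30:-→d31:-→d32:H1 -> H1
  lookup 171.157.42.251: bits 1010101110011101001 walk d0:-→d1:-→d2:-→d3:-→d4:-→d5:-→d6:-→d7:-→d8:-→d9:-→d10:-→d11:-→d12:-→d13:-→d14:-→d15:-→d16:-→d17:-→d18:-→d19:- -> no-route
  + 171.0.0.0/8 (H2) depth=8
  + 0.0.0.0/0 (H2) depth=0
  - 75.6.95.100/30 clear@30
  + 171.157.58.251/32 (H2) depth=32
  + 0.0.0.0/0 (H3) depth=0
  + 171.157.58.0/24 (H3) depth=24
  + 75.0.0.0/12 (H0) depth=12
  lookup 171.0.11.132: bits 10101011 walk d0:H3→d1:-→d2:-→d3:-→d4:-→d5:-→d6:-→d7:-→d8:H2 -> H2
  lookup 160.126.216.172: bits 1010 walk d0:H3→d1:-→d2:-→d3:-→d4:- -> H3
  + 171.157.48.0/20 (H2) depth=20
  - 171.157.48.0/20 clear@20
  lookup 171.157.58.251: bits 10101011100111010011101011111011 walk d0:H3→d1:-→d2:-→d3:-→d4:-→d5:-→d6:-→d7:-→d8:H2→d9:-→d10:-→d11:-→d12:-→d13:-→d14:-→d15:-→d16:-→d17:-→d18:-→d19:-→d20:-→d21:-→d22:-→d23:-→d24:H3→d25:-→d26:-→d27:-→d28:-→d29:-→d30:-→d31:-→d32:H2 -> H2
  lookup 169.157.58.251: bits 101010 walk d0:H3→d1:-→d2:-→d3:-→d4:-→d5:-→d6:- -> H3
  - 171.157.58.0/24 clear@24
  lookup 171.157.58.251: bits 10101011100111010011101011111011 walk d0:H3→d1:-→d2:-→d3:-→d4:-→d5:-→d6:-→d7:-→d8:H2→d9:-→d10:-→d11:-→d12:-→d13:-→d14:-→d15:-→d16:-→d17:-→d18:-→d19:-→d20:-→d21:-→d22:-→d23:-→d24:-→d25:-→d26:-→d27:-→d28:-→d29:-→d30:-→d31:-→d32:H2 -> H2
  lookup 171.0.0.125: bits 10101011 walk d0:H3→d1:-→d2:-→d3:-→d4:-→d5:-→d6:-→d7:-→d8:H2 -> H2
  + 0.0.0.0/0 (H3) depth=0
  + 170.0.0.0/7 (H0) depth=7
  + 171.157.58.240/28 (H1) depth=28
  - 75.0.0.0/12 clear@12
  - 171.157.58.240/28 clear@28
  lookup 170.11.79.56: bits 1010101 walk d0:H3→d1:-→d2:-→d3:-→d4:-→d5:-→d6:-→d7:H0 -> H0
  lookup 171.112.95.217: bits 10101011 walk d0:H3→d1:-→d2:-→d3:-→d4:-→d5:-→d6:-→d7:H0→d8:H2 -> H2
  + 171.157.58.0/24 (H0) depth=24
  + 0.0.0.0/0 (H1) depth=0
  - 171.157.58.251/32 clear@32
  lookup 170.0.5.141: bits 1010101 walk d0:H1→d1:-→d2:-→d3:-→d4:-→d5:-→d6:-→d7:H0 -> H0
  + 75.0.0.0/13 (H3) depth=13
  + 171.157.58.251/32 (H1) depth=32
  - 75.0.0.0/13 clear@13
  + 171.157.58.240/28 (H0) depth=28

== LOOKUPS ==
["H1","no-route","H2","H3","H2","H3","H2","H2","H0","H2","H0"]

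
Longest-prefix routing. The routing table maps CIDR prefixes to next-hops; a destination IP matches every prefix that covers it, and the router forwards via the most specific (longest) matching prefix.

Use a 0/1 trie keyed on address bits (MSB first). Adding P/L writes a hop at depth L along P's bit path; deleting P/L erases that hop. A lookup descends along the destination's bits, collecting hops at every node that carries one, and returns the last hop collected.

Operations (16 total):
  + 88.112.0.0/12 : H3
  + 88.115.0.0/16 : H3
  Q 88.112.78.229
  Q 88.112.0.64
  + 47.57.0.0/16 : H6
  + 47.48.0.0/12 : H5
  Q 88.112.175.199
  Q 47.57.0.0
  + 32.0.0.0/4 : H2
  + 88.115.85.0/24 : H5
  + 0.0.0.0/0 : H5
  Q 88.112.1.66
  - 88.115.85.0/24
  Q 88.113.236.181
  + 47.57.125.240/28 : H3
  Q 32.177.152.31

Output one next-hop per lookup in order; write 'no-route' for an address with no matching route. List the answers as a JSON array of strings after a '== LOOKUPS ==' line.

Trace:
  add 88.112.0.0/12 -> H3 at depth 12
  add 88.115.0.0/16 -> H3 at depth 16
  Q 88.112.78.229: descend 01011000011100 ; hops seen [H3] ; pick H3
  Q 88.112.0.64: descend 01011000011100 ; hops seen [H3] ; pick H3
  add 47.57.0.0/16 -> H6 at depth 16
  add 47.48.0.0/12 -> H5 at depth 12
  Q 88.112.175.199: descend 01011000011100 ; hops seen [H3] ; pick H3
  Q 47.57.0.0: descend 0010111100111001 ; hops seen [H5,H6] ; pick H6
  add 32.0.0.0/4 -> H2 at depth 4
  add 88.115.85.0/24 -> H5 at depth 24
  add 0.0.0.0/0 -> H5 at depth 0
  Q 88.112.1.66: descend 01011000011100 ; hops seen [H5,H3] ; pick H3
  - 88.115.85.0/24 clear@24
  Q 88.113.236.181: descend 01011000011100 ; hops seen [H5,H3] ; pick H3
  add 47.57.125.240/28 -> H3 at depth 28
  Q 32.177.152.31: descend 0010 ; hops seen [H5,H2] ; pick H2

== LOOKUPS ==
["H3","H3","H3","H6","H3","H3","H2"]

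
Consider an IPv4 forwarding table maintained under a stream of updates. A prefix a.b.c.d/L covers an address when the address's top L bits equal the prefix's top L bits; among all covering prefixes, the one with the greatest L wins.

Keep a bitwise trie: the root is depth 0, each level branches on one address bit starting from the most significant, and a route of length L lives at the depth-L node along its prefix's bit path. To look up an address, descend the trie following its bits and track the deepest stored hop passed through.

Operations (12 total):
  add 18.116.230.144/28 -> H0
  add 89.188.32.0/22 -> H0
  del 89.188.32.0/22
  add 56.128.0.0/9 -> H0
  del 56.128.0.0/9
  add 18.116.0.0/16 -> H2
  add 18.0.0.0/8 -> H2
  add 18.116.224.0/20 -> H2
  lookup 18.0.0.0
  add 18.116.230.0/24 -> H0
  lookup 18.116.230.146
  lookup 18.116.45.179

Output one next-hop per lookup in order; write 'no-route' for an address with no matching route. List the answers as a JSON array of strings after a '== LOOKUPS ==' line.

Apply in order:
  + 18.116.230.144/28 (H0) depth=28
  + 89.188.32.0/22 (H0) depth=22
  del 89.188.32.0/22 (clear depth 22)
  + 56.128.0.0/9 (H0) depth=9
  del 56.128.0.0/9 (clear depth 9)
  + 18.116.0.0/16 (H2) depth=16
  + 18.0.0.0/8 (H2) depth=8
  + 18.116.224.0/20 (H2) depth=20
  ? 18.0.0.0  path d0:-→d1:-→d2:-→d3:-→d4:-→d5:-→d6:-→d7:-→d8:H2→d9:-  best=H2
  + 18.116.230.0/24 (H0) depth=24
  ? 18.116.230.146  path d0:-→d1:-→d2:-→d3:-→d4:-→d5:-→d6:-→d7:-→d8:H2→d9:-→d10:-→d11:-→d12:-→d13:-→d14:-→d15:-→d16:H2→d17:-→d18:-→d19:-→d20:H2→d21:-→d22:-→d23:-→d24:H0→d25:-→d26:-→d27:-→d28:H0  best=H0
  ? 18.116.45.179  path d0:-→d1:-→d2:-→d3:-→d4:-→d5:-→d6:-→d7:-→d8:H2→d9:-→d10:-→d11:-→d12:-→d13:-→d14:-→d15:-→d16:H2  best=H2

== LOOKUPS ==
["H2","H0","H2"]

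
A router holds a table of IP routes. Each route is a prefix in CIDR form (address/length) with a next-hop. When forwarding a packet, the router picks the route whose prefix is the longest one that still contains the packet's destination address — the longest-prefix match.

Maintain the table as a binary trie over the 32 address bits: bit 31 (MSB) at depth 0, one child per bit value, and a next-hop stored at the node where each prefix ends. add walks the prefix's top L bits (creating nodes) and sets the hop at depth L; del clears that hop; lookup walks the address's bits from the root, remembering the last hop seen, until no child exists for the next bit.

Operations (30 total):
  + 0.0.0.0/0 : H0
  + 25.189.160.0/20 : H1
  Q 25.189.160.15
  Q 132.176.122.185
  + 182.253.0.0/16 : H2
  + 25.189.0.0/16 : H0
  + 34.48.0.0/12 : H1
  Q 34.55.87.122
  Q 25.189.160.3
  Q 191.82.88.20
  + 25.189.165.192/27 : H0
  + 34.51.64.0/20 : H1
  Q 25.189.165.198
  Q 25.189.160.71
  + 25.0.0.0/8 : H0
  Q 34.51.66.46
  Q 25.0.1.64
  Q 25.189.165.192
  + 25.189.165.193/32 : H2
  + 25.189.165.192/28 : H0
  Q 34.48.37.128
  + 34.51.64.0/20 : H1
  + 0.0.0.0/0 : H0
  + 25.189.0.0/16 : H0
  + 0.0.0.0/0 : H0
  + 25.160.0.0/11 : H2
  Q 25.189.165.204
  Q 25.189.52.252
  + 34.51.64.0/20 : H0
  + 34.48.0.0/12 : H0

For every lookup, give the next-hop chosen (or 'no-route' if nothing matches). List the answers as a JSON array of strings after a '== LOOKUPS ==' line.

Trace:
  + 0.0.0.0/0 (H0) depth=0
  + 25.189.160.0/20 (H1) depth=20
  Q 25.189.160.15: descend 00011001101111011010 ; hops seen [H0,H1] ; pick H1
  Q 132.176.122.185: descend ε ; hops seen [H0] ; pick H0
  + 182.253.0.0/16 (H2) depth=16
  + 25.189.0.0/16 (H0) depth=16
  + 34.48.0.0/12 (H1) depth=12
  Q 34.55.87.122: descend 001000100011 ; hops seen [H0,H1] ; pick H1
  Q 25.189.160.3: descend 00011001101111011010 ; hops seen [H0,H0,H1] ; pick H1
  Q 191.82.88.20: descend 1011 ; hops seen [H0] ; pick H0
  + 25.189.165.192/27 (H0) depth=27
  + 34.51.64.0/20 (H1) depth=20
  Q 25.189.165.198: descend 000110011011110110100101110 ; hops seen [H0,H0,H1,H0] ; pick H0
  Q 25.189.160.71: descend 000110011011110110100 ; hops seen [H0,H0,H1] ; pick H1
  + 25.0.0.0/8 (H0) depth=8
  Q 34.51.66.46: descend 00100010001100110100 ; hops seen [H0,H1,H1] ; pick H1
  Q 25.0.1.64: descend 00011001 ; hops seen [H0,H0] ; pick H0
  Q 25.189.165.192: descend 000110011011110110100101110 ; hops seen [H0,H0,H0,H1,H0] ; pick H0
  + 25.189.165.193/32 (H2) depth=32
  + 25.189.165.192/28 (H0) depth=28
  Q 34.48.37.128: descend 00100010001100 ; hops seen [H0,H1] ; pick H1
  + 34.51.64.0/20 (H1) depth=20
  + 0.0.0.0/0 (H0) depth=0
  + 25.189.0.0/16 (H0) depth=16
  + 0.0.0.0/0 (H0) depth=0
  + 25.160.0.0/11 (H2) depth=11
  Q 25.189.165.204: descend 0001100110111101101001011100 ; hops seen [H0,H0,H2,H0,H1,H0,H0] ; pick H0
  Q 25.189.52.252: descend 0001100110111101 ; hops seen [H0,H0,H2,H0] ; pick H0
  + 34.51.64.0/20 (H0) depth=20
  + 34.48.0.0/12 (H0) depth=12

== LOOKUPS ==
["H1","H0","H1","H1","H0","H0","H1","H1","H0","H0","H1","H0","H0"]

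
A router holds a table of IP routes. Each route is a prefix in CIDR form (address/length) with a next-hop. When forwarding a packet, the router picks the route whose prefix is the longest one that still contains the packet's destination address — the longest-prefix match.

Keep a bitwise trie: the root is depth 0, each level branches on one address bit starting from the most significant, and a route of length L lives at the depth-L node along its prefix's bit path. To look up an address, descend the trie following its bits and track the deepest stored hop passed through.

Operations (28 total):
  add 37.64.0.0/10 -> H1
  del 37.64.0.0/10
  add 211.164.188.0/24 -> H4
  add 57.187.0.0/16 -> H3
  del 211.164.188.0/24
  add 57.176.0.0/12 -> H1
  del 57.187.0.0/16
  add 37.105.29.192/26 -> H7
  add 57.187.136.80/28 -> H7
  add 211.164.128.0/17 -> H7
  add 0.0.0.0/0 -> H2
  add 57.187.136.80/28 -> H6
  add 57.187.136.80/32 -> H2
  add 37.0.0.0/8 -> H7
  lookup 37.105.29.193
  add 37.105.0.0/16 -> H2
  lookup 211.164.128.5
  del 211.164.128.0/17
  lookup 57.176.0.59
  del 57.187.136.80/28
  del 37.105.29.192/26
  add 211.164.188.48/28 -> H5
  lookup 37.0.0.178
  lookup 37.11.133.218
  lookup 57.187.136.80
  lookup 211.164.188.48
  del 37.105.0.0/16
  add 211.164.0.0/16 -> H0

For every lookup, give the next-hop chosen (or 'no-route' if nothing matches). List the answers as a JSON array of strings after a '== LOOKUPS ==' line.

Apply in order:
  + 37.64.0.0/10 (H1) depth=10
  del 37.64.0.0/10 (clear depth 10)
  + 211.164.188.0/24 (H4) depth=24
  + 57.187.0.0/16 (H3) depth=16
  del 211.164.188.0/24 (clear depth 24)
  + 57.176.0.0/12 (H1) depth=12
  del 57.187.0.0/16 (clear depth 16)
  + 37.105.29.192/26 (H7) depth=26
  + 57.187.136.80/28 (H7) depth=28
  + 211.164.128.0/17 (H7) depth=17
  + 0.0.0.0/0 (H2) depth=0
  + 57.187.136.80/28 (H6) depth=28
  + 57.187.136.80/32 (H2) depth=32
  + 37.0.0.0/8 (H7) depth=8
  lookup 37.105.29.193: bits 00100101011010010001110111 walk d0:H2→d1:-→d2:-→d3:-→d4:-→d5:-→d6:-→d7:-→d8:H7→d9:-→d10:-→d11:-→d12:-→d13:-→d14:-→d15:-→d16:-→d17:-→d18:-→d19:-→d20:-→d21:-→d22:-→d23:-→d24:-→d25:-→d26:H7 -> H7
  + 37.105.0.0/16 (H2) depth=16
  lookup 211.164.128.5: bits 110100111010010010 walk d0:H2→d1:-→d2:-→d3:-→d4:-→d5:-→d6:-→d7:-→d8:-→d9:-→d10:-→d11:-→d12:-→d13:-→d14:-→d15:-→d16:-→d17:H7→d18:- -> H7
  del 211.164.128.0/17 (clear depth 17)
  lookup 57.176.0.59: bits 001110011011 walk d0:H2→d1:-→d2:-→d3:-→d4:-→d5:-→d6:-→d7:-→d8:-→d9:-→d10:-→d11:-→d12:H1 -> H1
  del 57.187.136.80/28 (clear depth 28)
  del 37.105.29.192/26 (clear depth 26)
  + 211.164.188.48/28 (H5) depth=28
  lookup 37.0.0.178: bits 001001010 walk d0:H2→d1:-→d2:-→d3:-→d4:-→d5:-→d6:-→d7:-→d8:H7→d9:- -> H7
  lookup 37.11.133.218: bits 001001010 walk d0:H2→d1:-→d2:-→d3:-→d4:-→d5:-→d6:-→d7:-→d8:H7→d9:- -> H7
  lookup 57.187.136.80: bits 00111001101110111000100001010000 walk d0:H2→d1:-→d2:-→d3:-→d4:-→d5:-→d6:-→d7:-→d8:-→d9:-→d10:-→d11:-→d12:H1→d13:-→d14:-→d15:-→d16:-→d17:-→d18:-→d19:-→d20:-→d21:-→d22:-→d23:-→d24:-→d25:-→d26:-→d27:-→d28:-→d29:-→d30:-→d31:-→d32:H2 -> H2
  lookup 211.164.188.48: bits 1101001110100100101111000011 walk d0:H2→d1:-→d2:-→d3:-→d4:-→d5:-→d6:-→d7:-→d8:-→d9:-→d10:-→d11:-→d12:-→d13:-→d14:-→d15:-→d16:-→d17:-→d18:-→d19:-→d20:-→d21:-→d22:-→d23:-→d24:-→d25:-→d26:-→d27:-→d28:H5 -> H5
  del 37.105.0.0/16 (clear depth 16)
  + 211.164.0.0/16 (H0) depth=16

== LOOKUPS ==
["H7","H7","H1","H7","H7","H2","H5"]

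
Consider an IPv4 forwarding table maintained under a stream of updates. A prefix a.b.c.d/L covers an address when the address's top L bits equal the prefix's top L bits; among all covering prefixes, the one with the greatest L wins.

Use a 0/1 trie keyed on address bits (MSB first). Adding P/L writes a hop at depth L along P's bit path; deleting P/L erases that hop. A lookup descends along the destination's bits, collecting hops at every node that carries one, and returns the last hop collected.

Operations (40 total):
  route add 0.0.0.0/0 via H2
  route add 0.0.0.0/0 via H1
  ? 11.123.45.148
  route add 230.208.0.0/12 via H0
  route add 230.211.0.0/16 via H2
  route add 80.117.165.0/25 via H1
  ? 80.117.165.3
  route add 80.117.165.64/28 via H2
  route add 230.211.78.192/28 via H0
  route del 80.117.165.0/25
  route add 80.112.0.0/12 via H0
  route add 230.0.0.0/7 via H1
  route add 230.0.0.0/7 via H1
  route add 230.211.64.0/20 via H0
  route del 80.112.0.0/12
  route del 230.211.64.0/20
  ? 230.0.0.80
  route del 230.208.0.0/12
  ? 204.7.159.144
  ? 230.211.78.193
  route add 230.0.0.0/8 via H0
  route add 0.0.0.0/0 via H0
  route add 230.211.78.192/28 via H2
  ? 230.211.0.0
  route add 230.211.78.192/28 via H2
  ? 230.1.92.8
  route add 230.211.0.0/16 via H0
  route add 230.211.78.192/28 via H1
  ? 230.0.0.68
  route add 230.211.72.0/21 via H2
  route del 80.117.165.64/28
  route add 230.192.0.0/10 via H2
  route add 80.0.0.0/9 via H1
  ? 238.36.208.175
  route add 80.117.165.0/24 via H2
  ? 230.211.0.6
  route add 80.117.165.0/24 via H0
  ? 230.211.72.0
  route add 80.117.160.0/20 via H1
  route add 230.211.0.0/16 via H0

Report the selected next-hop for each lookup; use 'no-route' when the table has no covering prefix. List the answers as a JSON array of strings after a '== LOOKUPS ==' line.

Process each operation:
  add 0.0.0.0/0 -> H2 at depth 0
  add 0.0.0.0/0 -> H1 at depth 0
  ? 11.123.45.148  path d0:H1  best=H1
  add 230.208.0.0/12 -> H0 at depth 12
  add 230.211.0.0/16 -> H2 at depth 16
  add 80.117.165.0/25 -> H1 at depth 25
  ? 80.117.165.3  path d0:H1→d1:-→d2:-→d3:-→d4:-→d5:-→d6:-→d7:-→d8:-→d9:-→d10:-→d11:-→d12:-→d13:-→d14:-→d15:-→d16:-→d17:-→d18:-→d19:-→d20:-→d21:-→d22:-→d23:-→d24:-→d25:H1  best=H1
  add 80.117.165.64/28 -> H2 at depth 28
  add 230.211.78.192/28 -> H0 at depth 28
  del 80.117.165.0/25 (clear depth 25)
  add 80.112.0.0/12 -> H0 at depth 12
  add 230.0.0.0/7 -> H1 at depth 7
  add 230.0.0.0/7 -> H1 at depth 7
  add 230.211.64.0/20 -> H0 at depth 20
  del 80.112.0.0/12 (clear depth 12)
  del 230.211.64.0/20 (clear depth 20)
  ? 230.0.0.80  path d0:H1→d1:-→d2:-→d3:-→d4:-→d5:-→d6:-→d7:H1→d8:-  best=H1
  del 230.208.0.0/12 (clear depth 12)
  ? 204.7.159.144  path d0:H1→d1:-→d2:-  best=H1
  ? 230.211.78.193  path d0:H1→d1:-→d2:-→d3:-→d4:-→d5:-→d6:-→d7:H1→d8:-→d9:-→d10:-→d11:-→d12:-→d13:-→d14:-→d15:-→d16:H2→d17:-→d18:-→d19:-→d20:-→d21:-→d22:-→d23:-→d24:-→d25:-→d26:-→d27:-→d28:H0  best=H0
  add 230.0.0.0/8 -> H0 at depth 8
  add 0.0.0.0/0 -> H0 at depth 0
  add 230.211.78.192/28 -> H2 at depth 28
  ? 230.211.0.0  path d0:H0→d1:-→d2:-→d3:-→d4:-→d5:-→d6:-→d7:H1→d8:H0→d9:-→d10:-→d11:-→d12:-→d13:-→d14:-→d15:-→d16:H2→d17:-  best=H2
  add 230.211.78.192/28 -> H2 at depth 28
  ? 230.1.92.8  path d0:H0→d1:-→d2:-→d3:-→d4:-→d5:-→d6:-→d7:H1→d8:H0  best=H0
  add 230.211.0.0/16 -> H0 at depth 16
  add 230.211.78.192/28 -> H1 at depth 28
  ? 230.0.0.68  path d0:H0→d1:-→d2:-→d3:-→d4:-→d5:-→d6:-→d7:H1→d8:H0  best=H0
  add 230.211.72.0/21 -> H2 at depth 21
  del 80.117.165.64/28 (clear depth 28)
  add 230.192.0.0/10 -> H2 at depth 10
  add 80.0.0.0/9 -> H1 at depth 9
  ? 238.36.208.175  path d0:H0→d1:-→d2:-→d3:-→d4:-  best=H0
  add 80.117.165.0/24 -> H2 at depth 24
  ? 230.211.0.6  path d0:H0→d1:-→d2:-→d3:-→d4:-→d5:-→d6:-→d7:H1→d8:H0→d9:-→d10:H2→d11:-→d12:-→d13:-→d14:-→d15:-→d16:H0→d17:-  best=H0
  add 80.117.165.0/24 -> H0 at depth 24
  ? 230.211.72.0  path d0:H0→d1:-→d2:-→d3:-→d4:-→d5:-→d6:-→d7:H1→d8:H0→d9:-→d10:H2→d11:-→d12:-→d13:-→d14:-→d15:-→d16:H0→d17:-→d18:-→d19:-→d20:-→d21:H2  best=H2
  add 80.117.160.0/20 -> H1 at depth 20
  add 230.211.0.0/16 -> H0 at depth 16

== LOOKUPS ==
["H1","H1","H1","H1","H0","H2","H0","H0","H0","H0","H2"]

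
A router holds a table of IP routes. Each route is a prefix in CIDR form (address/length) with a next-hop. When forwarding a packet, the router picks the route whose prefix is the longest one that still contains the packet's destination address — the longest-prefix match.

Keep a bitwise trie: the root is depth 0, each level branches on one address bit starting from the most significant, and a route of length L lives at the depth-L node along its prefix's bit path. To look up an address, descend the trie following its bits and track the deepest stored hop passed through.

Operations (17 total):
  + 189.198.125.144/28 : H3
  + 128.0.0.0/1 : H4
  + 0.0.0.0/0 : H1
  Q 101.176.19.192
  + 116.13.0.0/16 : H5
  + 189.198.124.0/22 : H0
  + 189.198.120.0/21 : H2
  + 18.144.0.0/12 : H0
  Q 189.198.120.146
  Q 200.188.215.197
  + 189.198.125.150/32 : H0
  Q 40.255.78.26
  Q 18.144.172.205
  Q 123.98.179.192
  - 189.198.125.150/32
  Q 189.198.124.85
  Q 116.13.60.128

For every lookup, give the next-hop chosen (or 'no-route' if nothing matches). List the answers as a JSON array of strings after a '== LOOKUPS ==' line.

Apply in order:
  add 189.198.125.144/28 -> H3 at depth 28
  add 128.0.0.0/1 -> H4 at depth 1
  add 0.0.0.0/0 -> H1 at depth 0
  Q 101.176.19.192: descend ε ; hops seen [H1] ; pick H1
  add 116.13.0.0/16 -> H5 at depth 16
  add 189.198.124.0/22 -> H0 at depth 22
  add 189.198.120.0/21 -> H2 at depth 21
  add 18.144.0.0/12 -> H0 at depth 12
  Q 189.198.120.146: descend 101111011100011001111 ; hops seen [H1,H4,H2] ; pick H2
  Q 200.188.215.197: descend 1 ; hops seen [H1,H4] ; pick H4
  add 189.198.125.150/32 -> H0 at depth 32
  Q 40.255.78.26: descend 00 ; hops seen [H1] ; pick H1
  Q 18.144.172.205: descend 000100101001 ; hops seen [H1,H0] ; pick H0
  Q 123.98.179.192: descend 0111 ; hops seen [H1] ; pick H1
  del 189.198.125.150/32 (clear depth 32)
  Q 189.198.124.85: descend 10111101110001100111110 ; hops seen [H1,H4,H2,H0] ; pick H0
  Q 116.13.60.128: descend 0111010000001101 ; hops seen [H1,H5] ; pick H5

== LOOKUPS ==
["H1","H2","H4","H1","H0","H1","H0","H5"]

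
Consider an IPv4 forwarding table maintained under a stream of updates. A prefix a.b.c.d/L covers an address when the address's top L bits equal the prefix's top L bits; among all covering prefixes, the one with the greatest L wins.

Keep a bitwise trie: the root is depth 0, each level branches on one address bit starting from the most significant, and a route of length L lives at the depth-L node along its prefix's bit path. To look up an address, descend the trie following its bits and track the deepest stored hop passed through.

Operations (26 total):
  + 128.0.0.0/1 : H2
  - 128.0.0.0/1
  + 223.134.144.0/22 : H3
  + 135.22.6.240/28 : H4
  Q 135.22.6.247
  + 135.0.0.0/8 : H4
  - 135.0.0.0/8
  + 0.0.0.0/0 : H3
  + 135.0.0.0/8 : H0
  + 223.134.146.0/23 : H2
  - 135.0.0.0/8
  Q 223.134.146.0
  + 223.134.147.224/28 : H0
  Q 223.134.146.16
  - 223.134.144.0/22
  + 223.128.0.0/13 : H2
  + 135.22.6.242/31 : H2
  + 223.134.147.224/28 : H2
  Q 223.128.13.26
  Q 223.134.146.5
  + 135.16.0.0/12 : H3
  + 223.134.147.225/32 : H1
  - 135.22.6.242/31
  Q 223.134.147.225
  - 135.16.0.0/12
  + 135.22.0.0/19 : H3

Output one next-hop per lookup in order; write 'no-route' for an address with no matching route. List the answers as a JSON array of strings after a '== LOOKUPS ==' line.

Trace:
  add 128.0.0.0/1 -> H2 at depth 1
  - 128.0.0.0/1 clear@1
  add 223.134.144.0/22 -> H3 at depth 22
  add 135.22.6.240/28 -> H4 at depth 28
  lookup 135.22.6.247: bits 1000011100010110000001101111 walk d0:-→d1:-→d2:-→d3:-→d4:-→d5:-→d6:-→d7:-→d8:-→d9:-→d10:-→d11:-→d12:-→d13:-→d14:-→d15:-→d16:-→d17:-→d18:-→d19:-→d20:-→d21:-→d22:-→d23:-→d24:-→d25:-→d26:-→d27:-→d28:H4 -> H4
  add 135.0.0.0/8 -> H4 at depth 8
  - 135.0.0.0/8 clear@8
  add 0.0.0.0/0 -> H3 at depth 0
  add 135.0.0.0/8 -> H0 at depth 8
  add 223.134.146.0/23 -> H2 at depth 23
  - 135.0.0.0/8 clear@8
  lookup 223.134.146.0: bits 11011111100001101001001 walk d0:H3→d1:-→d2:-→d3:-→d4:-→d5:-→d6:-→d7:-→d8:-→d9:-→d10:-→d11:-→d12:-→d13:-→d14:-→d15:-→d16:-→d17:-→d18:-→d19:-→d20:-→d21:-→d22:H3→d23:H2 -> H2
  add 223.134.147.224/28 -> H0 at depth 28
  lookup 223.134.146.16: bits 11011111100001101001001 walk d0:H3→d1:-→d2:-→d3:-→d4:-→d5:-→d6:-→d7:-→d8:-→d9:-→d10:-→d11:-→d12:-→d13:-→d14:-→d15:-→d16:-→d17:-→d18:-→d19:-→d20:-→d21:-→d22:H3→d23:H2 -> H2
  - 223.134.144.0/22 clear@22
  add 223.128.0.0/13 -> H2 at depth 13
  add 135.22.6.242/31 -> H2 at depth 31
  add 223.134.147.224/28 -> H2 at depth 28
  lookup 223.128.13.26: bits 1101111110000 walk d0:H3→d1:-→d2:-→d3:-→d4:-→d5:-→d6:-→d7:-→d8:-→d9:-→d10:-→d11:-→d12:-→d13:H2 -> H2
  lookup 223.134.146.5: bits 11011111100001101001001 walk d0:H3→d1:-→d2:-→d3:-→d4:-→d5:-→d6:-→d7:-→d8:-→d9:-→d10:-→d11:-→d12:-→d13:H2→d14:-→d15:-→d16:-→d17:-→d18:-→d19:-→d20:-→d21:-→d22:-→d23:H2 -> H2
  add 135.16.0.0/12 -> H3 at depth 12
  add 223.134.147.225/32 -> H1 at depth 32
  - 135.22.6.242/31 clear@31
  lookup 223.134.147.225: bits 11011111100001101001001111100001 walk d0:H3→d1:-→d2:-→d3:-→d4:-→d5:-→d6:-→d7:-→d8:-→d9:-→d10:-→d11:-→d12:-→d13:H2→d14:-→d15:-→d16:-→d17:-→d18:-→d19:-→d20:-→d21:-→d22:-→d23:H2→d24:-→d25:-→d26:-→d27:-→d28:H2→d29:-→d30:-→d31:-→d32:H1 -> H1
  - 135.16.0.0/12 clear@12
  add 135.22.0.0/19 -> H3 at depth 19

== LOOKUPS ==
["H4","H2","H2","H2","H2","H1"]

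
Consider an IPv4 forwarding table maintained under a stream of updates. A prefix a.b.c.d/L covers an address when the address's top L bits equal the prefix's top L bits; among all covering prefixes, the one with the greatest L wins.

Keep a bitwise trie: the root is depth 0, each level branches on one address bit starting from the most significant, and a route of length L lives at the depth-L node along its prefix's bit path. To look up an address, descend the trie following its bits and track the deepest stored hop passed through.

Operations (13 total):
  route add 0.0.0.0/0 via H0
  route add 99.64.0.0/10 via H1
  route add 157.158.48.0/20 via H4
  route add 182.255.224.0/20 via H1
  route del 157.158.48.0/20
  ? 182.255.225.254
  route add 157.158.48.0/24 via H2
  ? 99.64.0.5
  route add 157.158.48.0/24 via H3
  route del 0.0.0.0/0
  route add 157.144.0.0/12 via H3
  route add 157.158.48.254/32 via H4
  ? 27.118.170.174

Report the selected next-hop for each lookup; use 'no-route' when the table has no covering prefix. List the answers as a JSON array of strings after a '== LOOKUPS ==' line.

Apply in order:
  add 0.0.0.0/0 -> H0 at depth 0
  add 99.64.0.0/10 -> H1 at depth 10
  add 157.158.48.0/20 -> H4 at depth 20
  add 182.255.224.0/20 -> H1 at depth 20
  - 157.158.48.0/20 clear@20
  ? 182.255.225.254  path d0:H0→d1:-→d2:-→d3:-→d4:-→d5:-→d6:-→d7:-→d8:-→d9:-→d10:-→d11:-→d12:-→d13:-→d14:-→d15:-→d16:-→d17:-→d18:-→d19:-→d20:H1  best=H1
  add 157.158.48.0/24 -> H2 at depth 24
  ? 99.64.0.5  path d0:H0→d1:-→d2:-→d3:-→d4:-→d5:-→d6:-→d7:-→d8:-→d9:-→d10:H1  best=H1
  add 157.158.48.0/24 -> H3 at depth 24
  - 0.0.0.0/0 clear@0
  add 157.144.0.0/12 -> H3 at depth 12
  add 157.158.48.254/32 -> H4 at depth 32
  ? 27.118.170.174  path d0:-→d1:-  best=no-route

== LOOKUPS ==
["H1","H1","no-route"]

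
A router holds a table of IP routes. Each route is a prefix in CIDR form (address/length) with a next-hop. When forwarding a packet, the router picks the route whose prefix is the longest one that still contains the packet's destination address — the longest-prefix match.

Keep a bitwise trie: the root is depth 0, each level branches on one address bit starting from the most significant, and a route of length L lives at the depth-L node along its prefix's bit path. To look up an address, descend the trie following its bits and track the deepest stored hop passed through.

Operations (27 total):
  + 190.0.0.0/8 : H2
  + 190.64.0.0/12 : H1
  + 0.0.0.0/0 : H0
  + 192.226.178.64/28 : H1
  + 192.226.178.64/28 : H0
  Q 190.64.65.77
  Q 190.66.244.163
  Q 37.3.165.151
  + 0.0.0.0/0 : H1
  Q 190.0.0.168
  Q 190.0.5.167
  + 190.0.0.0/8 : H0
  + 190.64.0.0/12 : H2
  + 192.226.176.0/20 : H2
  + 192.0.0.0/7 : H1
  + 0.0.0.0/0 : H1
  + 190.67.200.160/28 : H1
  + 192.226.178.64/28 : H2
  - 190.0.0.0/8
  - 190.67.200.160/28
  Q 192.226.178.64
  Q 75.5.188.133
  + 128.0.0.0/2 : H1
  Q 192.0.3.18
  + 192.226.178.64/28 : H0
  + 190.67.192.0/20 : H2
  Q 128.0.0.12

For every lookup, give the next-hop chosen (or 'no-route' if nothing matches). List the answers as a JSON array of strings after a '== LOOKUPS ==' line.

Process each operation:
  add 190.0.0.0/8 -> H2 at depth 8
  add 190.64.0.0/12 -> H1 at depth 12
  add 0.0.0.0/0 -> H0 at depth 0
  add 192.226.178.64/28 -> H1 at depth 28
  add 192.226.178.64/28 -> H0 at depth 28
  ? 190.64.65.77  path d0:H0→d1:-→d2:-→d3:-→d4:-→d5:-→d6:-→d7:-→d8:H2→d9:-→d10:-→d11:-→d12:H1  best=H1
  ? 190.66.244.163  path d0:H0→d1:-→d2:-→d3:-→d4:-→d5:-→d6:-→d7:-→d8:H2→d9:-→d10:-→d11:-→d12:H1  best=H1
  ? 37.3.165.151  path d0:H0  best=H0
  add 0.0.0.0/0 -> H1 at depth 0
  ? 190.0.0.168  path d0:H1→d1:-→d2:-→d3:-→d4:-→d5:-→d6:-→d7:-→d8:H2→d9:-  best=H2
  ? 190.0.5.167  path d0:H1→d1:-→d2:-→d3:-→d4:-→d5:-→d6:-→d7:-→d8:H2→d9:-  best=H2
  add 190.0.0.0/8 -> H0 at depth 8
  add 190.64.0.0/12 -> H2 at depth 12
  add 192.226.176.0/20 -> H2 at depth 20
  add 192.0.0.0/7 -> H1 at depth 7
  add 0.0.0.0/0 -> H1 at depth 0
  add 190.67.200.160/28 -> H1 at depth 28
  add 192.226.178.64/28 -> H2 at depth 28
  del 190.0.0.0/8 (clear depth 8)
  del 190.67.200.160/28 (clear depth 28)
  ? 192.226.178.64  path d0:H1→d1:-→d2:-→d3:-→d4:-→d5:-→d6:-→d7:H1→d8:-→d9:-→d10:-→d11:-→d12:-→d13:-→d14:-→d15:-→d16:-→d17:-→d18:-→d19:-→d20:H2→d21:-→d22:-→d23:-→d24:-→d25:-→d26:-→d27:-→d28:H2  best=H2
  ? 75.5.188.133  path d0:H1  best=H1
  add 128.0.0.0/2 -> H1 at depth 2
  ? 192.0.3.18  path d0:H1→d1:-→d2:-→d3:-→d4:-→d5:-→d6:-→d7:H1→d8:-  best=H1
  add 192.226.178.64/28 -> H0 at depth 28
  add 190.67.192.0/20 -> H2 at depth 20
  ? 128.0.0.12  path d0:H1→d1:-→d2:H1  best=H1

== LOOKUPS ==
["H1","H1","H0","H2","H2","H2","H1","H1","H1"]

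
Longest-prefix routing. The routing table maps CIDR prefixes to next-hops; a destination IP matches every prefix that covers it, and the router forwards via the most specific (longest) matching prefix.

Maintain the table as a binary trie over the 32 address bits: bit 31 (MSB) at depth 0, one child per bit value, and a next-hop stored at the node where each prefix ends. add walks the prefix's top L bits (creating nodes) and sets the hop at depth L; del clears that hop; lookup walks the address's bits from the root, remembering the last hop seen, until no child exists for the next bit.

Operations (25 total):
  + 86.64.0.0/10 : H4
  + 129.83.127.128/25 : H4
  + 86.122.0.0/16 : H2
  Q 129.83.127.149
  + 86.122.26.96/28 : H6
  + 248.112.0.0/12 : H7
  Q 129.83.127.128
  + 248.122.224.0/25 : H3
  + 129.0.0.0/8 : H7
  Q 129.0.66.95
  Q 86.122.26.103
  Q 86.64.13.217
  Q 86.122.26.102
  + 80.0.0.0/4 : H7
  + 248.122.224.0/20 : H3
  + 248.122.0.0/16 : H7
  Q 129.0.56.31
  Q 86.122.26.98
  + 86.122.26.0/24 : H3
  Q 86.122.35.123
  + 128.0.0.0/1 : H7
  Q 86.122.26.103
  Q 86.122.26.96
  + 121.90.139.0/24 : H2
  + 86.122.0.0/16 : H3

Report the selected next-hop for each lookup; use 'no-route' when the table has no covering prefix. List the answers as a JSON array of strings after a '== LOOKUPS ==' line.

Process each operation:
  add 86.64.0.0/10 -> H4 at depth 10
  add 129.83.127.128/25 -> H4 at depth 25
  add 86.122.0.0/16 -> H2 at depth 16
  Q 129.83.127.149: descend 1000000101010011011111111 ; hops seen [H4] ; pick H4
  add 86.122.26.96/28 -> H6 at depth 28
  add 248.112.0.0/12 -> H7 at depth 12
  Q 129.83.127.128: descend 1000000101010011011111111 ; hops seen [H4] ; pick H4
  add 248.122.224.0/25 -> H3 at depth 25
  add 129.0.0.0/8 -> H7 at depth 8
  Q 129.0.66.95: descend 100000010 ; hops seen [H7] ; pick H7
  Q 86.122.26.103: descend 0101011001111010000110100110 ; hops seen [H4,H2,H6] ; pick H6
  Q 86.64.13.217: descend 0101011001 ; hops seen [H4] ; pick H4
  Q 86.122.26.102: descend 0101011001111010000110100110 ; hops seen [H4,H2,H6] ; pick H6
  add 80.0.0.0/4 -> H7 at depth 4
  add 248.122.224.0/20 -> H3 at depth 20
  add 248.122.0.0/16 -> H7 at depth 16
  Q 129.0.56.31: descend 100000010 ; hops seen [H7] ; pick H7
  Q 86.122.26.98: descend 0101011001111010000110100110 ; hops seen [H7,H4,H2,H6] ; pick H6
  add 86.122.26.0/24 -> H3 at depth 24
  Q 86.122.35.123: descend 010101100111101000 ; hops seen [H7,H4,H2] ; pick H2
  add 128.0.0.0/1 -> H7 at depth 1
  Q 86.122.26.103: descend 0101011001111010000110100110 ; hops seen [H7,H4,H2,H3,H6] ; pick H6
  Q 86.122.26.96: descend 0101011001111010000110100110 ; hops seen [H7,H4,H2,H3,H6] ; pick H6
  add 121.90.139.0/24 -> H2 at depth 24
  add 86.122.0.0/16 -> H3 at depth 16

== LOOKUPS ==
["H4","H4","H7","H6","H4","H6","H7","H6","H2","H6","H6"]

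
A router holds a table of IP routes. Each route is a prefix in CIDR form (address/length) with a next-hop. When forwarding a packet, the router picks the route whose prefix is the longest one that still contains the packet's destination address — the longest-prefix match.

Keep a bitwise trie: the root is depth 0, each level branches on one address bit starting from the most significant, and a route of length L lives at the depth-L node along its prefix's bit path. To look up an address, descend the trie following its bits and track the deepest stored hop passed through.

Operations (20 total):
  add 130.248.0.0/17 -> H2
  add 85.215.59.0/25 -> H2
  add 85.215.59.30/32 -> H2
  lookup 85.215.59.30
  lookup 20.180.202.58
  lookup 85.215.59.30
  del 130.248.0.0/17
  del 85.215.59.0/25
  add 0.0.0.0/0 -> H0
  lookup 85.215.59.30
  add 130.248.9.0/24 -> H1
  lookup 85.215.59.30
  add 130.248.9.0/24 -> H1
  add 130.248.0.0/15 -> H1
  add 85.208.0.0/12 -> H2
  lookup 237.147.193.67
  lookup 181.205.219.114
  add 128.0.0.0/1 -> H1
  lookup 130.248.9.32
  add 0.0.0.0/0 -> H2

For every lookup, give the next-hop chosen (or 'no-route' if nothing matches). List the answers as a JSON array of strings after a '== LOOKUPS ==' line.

Trace:
  + 130.248.0.0/17 (H2) depth=17
  + 85.215.59.0/25 (H2) depth=25
  + 85.215.59.30/32 (H2) depth=32
  Q 85.215.59.30: descend 01010101110101110011101100011110 ; hops seen [H2,H2] ; pick H2
  Q 20.180.202.58: descend 0 ; hops seen [∅] ; pick no-route
  Q 85.215.59.30: descend 01010101110101110011101100011110 ; hops seen [H2,H2] ; pick H2
  - 130.248.0.0/17 clear@17
  - 85.215.59.0/25 clear@25
  + 0.0.0.0/0 (H0) depth=0
  Q 85.215.59.30: descend 01010101110101110011101100011110 ; hops seen [H0,H2] ; pick H2
  + 130.248.9.0/24 (H1) depth=24
  Q 85.215.59.30: descend 01010101110101110011101100011110 ; hops seen [H0,H2] ; pick H2
  + 130.248.9.0/24 (H1) depth=24
  + 130.248.0.0/15 (H1) depth=15
  + 85.208.0.0/12 (H2) depth=12
  Q 237.147.193.67: descend 1 ; hops seen [H0] ; pick H0
  Q 181.205.219.114: descend 10 ; hops seen [H0] ; pick H0
  + 128.0.0.0/1 (H1) depth=1
  Q 130.248.9.32: descend 100000101111100000001001 ; hops seen [H0,H1,H1,H1] ; pick H1
  + 0.0.0.0/0 (H2) depth=0

== LOOKUPS ==
["H2","no-route","H2","H2","H2","H0","H0","H1"]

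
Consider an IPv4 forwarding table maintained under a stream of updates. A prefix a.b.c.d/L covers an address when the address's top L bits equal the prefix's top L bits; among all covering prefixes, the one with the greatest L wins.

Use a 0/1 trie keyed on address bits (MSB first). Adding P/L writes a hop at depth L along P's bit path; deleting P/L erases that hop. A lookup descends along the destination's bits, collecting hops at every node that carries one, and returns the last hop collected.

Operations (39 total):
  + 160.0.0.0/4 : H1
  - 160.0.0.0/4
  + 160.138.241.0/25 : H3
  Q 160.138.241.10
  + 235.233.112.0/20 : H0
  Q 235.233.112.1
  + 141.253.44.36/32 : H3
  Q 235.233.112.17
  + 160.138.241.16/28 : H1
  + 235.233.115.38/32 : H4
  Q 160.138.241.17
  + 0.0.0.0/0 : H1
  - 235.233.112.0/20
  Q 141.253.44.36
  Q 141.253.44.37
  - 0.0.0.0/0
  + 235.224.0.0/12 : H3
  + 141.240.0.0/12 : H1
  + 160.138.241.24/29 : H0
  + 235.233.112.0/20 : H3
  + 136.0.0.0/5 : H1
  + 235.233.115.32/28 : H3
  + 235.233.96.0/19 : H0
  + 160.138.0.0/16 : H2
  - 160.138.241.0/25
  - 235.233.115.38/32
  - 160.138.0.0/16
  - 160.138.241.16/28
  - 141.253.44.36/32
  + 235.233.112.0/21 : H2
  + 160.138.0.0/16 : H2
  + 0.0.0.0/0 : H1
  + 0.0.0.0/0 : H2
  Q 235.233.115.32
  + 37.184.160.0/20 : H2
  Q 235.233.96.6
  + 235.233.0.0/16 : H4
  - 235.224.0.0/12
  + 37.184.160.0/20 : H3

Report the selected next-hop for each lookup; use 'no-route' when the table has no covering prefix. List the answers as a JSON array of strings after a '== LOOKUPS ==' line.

Trace:
  add 160.0.0.0/4 -> H1 at depth 4
  - 160.0.0.0/4 clear@4
  add 160.138.241.0/25 -> H3 at depth 25
  Q 160.138.241.10: descend 1010000010001010111100010 ; hops seen [H3] ; pick H3
  add 235.233.112.0/20 -> H0 at depth 20
  Q 235.233.112.1: descend 11101011111010010111 ; hops seen [H0] ; pick H0
  add 141.253.44.36/32 -> H3 at depth 32
  Q 235.233.112.17: descend 11101011111010010111 ; hops seen [H0] ; pick H0
  add 160.138.241.16/28 -> H1 at depth 28
  add 235.233.115.38/32 -> H4 at depth 32
  Q 160.138.241.17: descend 1010000010001010111100010001 ; hops seen [H3,H1] ; pick H1
  add 0.0.0.0/0 -> H1 at depth 0
  - 235.233.112.0/20 clear@20
  Q 141.253.44.36: descend 10001101111111010010110000100100 ; hops seen [H1,H3] ; pick H3
  Q 141.253.44.37: descend 1000110111111101001011000010010 ; hops seen [H1] ; pick H1
  - 0.0.0.0/0 clear@0
  add 235.224.0.0/12 -> H3 at depth 12
  add 141.240.0.0/12 -> H1 at depth 12
  add 160.138.241.24/29 -> H0 at depth 29
  add 235.233.112.0/20 -> H3 at depth 20
  add 136.0.0.0/5 -> H1 at depth 5
  add 235.233.115.32/28 -> H3 at depth 28
  add 235.233.96.0/19 -> H0 at depth 19
  add 160.138.0.0/16 -> H2 at depth 16
  - 160.138.241.0/25 clear@25
  - 235.233.115.38/32 clear@32
  - 160.138.0.0/16 clear@16
  - 160.138.241.16/28 clear@28
  - 141.253.44.36/32 clear@32
  add 235.233.112.0/21 -> H2 at depth 21
  add 160.138.0.0/16 -> H2 at depth 16
  add 0.0.0.0/0 -> H1 at depth 0
  add 0.0.0.0/0 -> H2 at depth 0
  Q 235.233.115.32: descend 11101011111010010111001100100 ; hops seen [H2,H3,H0,H3,H2,H3] ; pick H3
  add 37.184.160.0/20 -> H2 at depth 20
  Q 235.233.96.6: descend 1110101111101001011 ; hops seen [H2,H3,H0] ; pick H0
  add 235.233.0.0/16 -> H4 at depth 16
  - 235.224.0.0/12 clear@12
  add 37.184.160.0/20 -> H3 at depth 20

== LOOKUPS ==
["H3","H0","H0","H1","H3","H1","H3","H0"]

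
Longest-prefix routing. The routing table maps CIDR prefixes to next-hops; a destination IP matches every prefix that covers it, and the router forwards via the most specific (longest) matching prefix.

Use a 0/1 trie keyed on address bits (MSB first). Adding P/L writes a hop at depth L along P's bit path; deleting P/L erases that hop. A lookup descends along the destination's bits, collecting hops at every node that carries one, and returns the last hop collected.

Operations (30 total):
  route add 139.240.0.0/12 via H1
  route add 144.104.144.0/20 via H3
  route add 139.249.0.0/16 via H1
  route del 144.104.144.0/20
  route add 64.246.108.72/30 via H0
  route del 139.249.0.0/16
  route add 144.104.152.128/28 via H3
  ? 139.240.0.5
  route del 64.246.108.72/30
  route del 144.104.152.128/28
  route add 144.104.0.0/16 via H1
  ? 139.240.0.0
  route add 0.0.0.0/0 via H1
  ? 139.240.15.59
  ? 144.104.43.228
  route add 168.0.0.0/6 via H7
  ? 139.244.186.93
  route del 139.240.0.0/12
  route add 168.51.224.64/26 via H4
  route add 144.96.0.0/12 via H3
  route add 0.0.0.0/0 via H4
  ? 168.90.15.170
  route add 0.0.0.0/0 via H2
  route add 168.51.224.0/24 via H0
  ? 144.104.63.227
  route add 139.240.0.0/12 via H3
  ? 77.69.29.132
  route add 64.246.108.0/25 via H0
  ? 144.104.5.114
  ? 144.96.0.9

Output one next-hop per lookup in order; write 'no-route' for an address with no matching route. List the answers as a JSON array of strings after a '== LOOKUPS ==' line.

Trace:
  + 139.240.0.0/12 (H1) depth=12
  + 144.104.144.0/20 (H3) depth=20
  + 139.249.0.0/16 (H1) depth=16
  - 144.104.144.0/20 clear@20
  + 64.246.108.72/30 (H0) depth=30
  - 139.249.0.0/16 clear@16
  + 144.104.152.128/28 (H3) depth=28
  ? 139.240.0.5  path d0:-→d1:-→d2:-→d3:-→d4:-→d5:-→d6:-→d7:-→d8:-→d9:-→d10:-→d11:-→d12:H1  best=H1
  - 64.246.108.72/30 clear@30
  - 144.104.152.128/28 clear@28
  + 144.104.0.0/16 (H1) depth=16
  ? 139.240.0.0  path d0:-→d1:-→d2:-→d3:-→d4:-→d5:-→d6:-→d7:-→d8:-→d9:-→d10:-→d11:-→d12:H1  best=H1
  + 0.0.0.0/0 (H1) depth=0
  ? 139.240.15.59  path d0:H1→d1:-→d2:-→d3:-→d4:-→d5:-→d6:-→d7:-→d8:-→d9:-→d10:-→d11:-→d12:H1  best=H1
  ? 144.104.43.228  path d0:H1→d1:-→d2:-→d3:-→d4:-→d5:-→d6:-→d7:-→d8:-→d9:-→d10:-→d11:-→d12:-→d13:-→d14:-→d15:-→d16:H1  best=H1
  + 168.0.0.0/6 (H7) depth=6
  ? 139.244.186.93  path d0:H1→d1:-→d2:-→d3:-→d4:-→d5:-→d6:-→d7:-→d8:-→d9:-→d10:-→d11:-→d12:H1  best=H1
  - 139.240.0.0/12 clear@12
  + 168.51.224.64/26 (H4) depth=26
  + 144.96.0.0/12 (H3) depth=12
  + 0.0.0.0/0 (H4) depth=0
  ? 168.90.15.170  path d0:H4→d1:-→d2:-→d3:-→d4:-→d5:-→d6:H7→d7:-→d8:-→d9:-  best=H7
  + 0.0.0.0/0 (H2) depth=0
  + 168.51.224.0/24 (H0) depth=24
  ? 144.104.63.227  path d0:H2→d1:-→d2:-→d3:-→d4:-→d5:-→d6:-→d7:-→d8:-→d9:-→d10:-→d11:-→d12:H3→d13:-→d14:-→d15:-→d16:H1  best=H1
  + 139.240.0.0/12 (H3) depth=12
  ? 77.69.29.132  path d0:H2→d1:-→d2:-→d3:-→d4:-  best=H2
  + 64.246.108.0/25 (H0) depth=25
  ? 144.104.5.114  path d0:H2→d1:-→d2:-→d3:-→d4:-→d5:-→d6:-→d7:-→d8:-→d9:-→d10:-→d11:-→d12:H3→d13:-→d14:-→d15:-→d16:H1  best=H1
  ? 144.96.0.9  path d0:H2→d1:-→d2:-→d3:-→d4:-→d5:-→d6:-→d7:-→d8:-→d9:-→d10:-→d11:-→d12:H3  best=H3

== LOOKUPS ==
["H1","H1","H1","H1","H1","H7","H1","H2","H1","H3"]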